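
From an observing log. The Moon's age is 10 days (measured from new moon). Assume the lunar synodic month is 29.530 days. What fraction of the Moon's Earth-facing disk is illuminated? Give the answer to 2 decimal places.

The Moon has covered 10/29.530 of its cycle, so θ ≈ 360° × 10/29.530 = 121.9°.
cos 121.9° = (-0.529), so f = (1 − (-0.529))/2 = 0.764.

0.76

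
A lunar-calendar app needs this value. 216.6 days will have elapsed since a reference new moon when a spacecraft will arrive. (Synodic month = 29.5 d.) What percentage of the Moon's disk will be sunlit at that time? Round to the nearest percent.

216.6/29.5 = 7.342 lunations, so 7 complete cycles and 10.10 d into the next.
The Moon has covered 10.10/29.5 of its cycle, so θ ≈ 360° × 10.10/29.5 = 123.3°.
cos 123.3° = (-0.548), so f = (1 − (-0.548))/2 = 0.774, so 77%.

77%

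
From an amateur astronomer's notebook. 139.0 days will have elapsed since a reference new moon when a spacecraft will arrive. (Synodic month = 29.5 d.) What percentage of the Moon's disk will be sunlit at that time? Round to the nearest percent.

62%

Reduce mod P: 139.0 − 4×29.5 = 21.00 d into the current lunation.
The Moon has covered 21.00/29.5 of its cycle, so θ ≈ 360° × 21.00/29.5 = 256.3°.
Illuminated fraction = (1 − cos 256.3°)/2 = (1 − (-0.237))/2 ≈ 0.619, so 62%.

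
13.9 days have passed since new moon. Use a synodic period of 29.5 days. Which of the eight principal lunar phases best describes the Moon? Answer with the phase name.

At 13.9/29.5 of the cycle, θ ≈ 170° — the full moon range.

full moon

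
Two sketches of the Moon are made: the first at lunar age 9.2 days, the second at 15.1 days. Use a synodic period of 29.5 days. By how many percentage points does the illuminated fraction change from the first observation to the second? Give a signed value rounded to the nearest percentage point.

First observation: θ = 360°·9.2/29.5 = 112.3°, so f = 0.689.
Second observation: θ = 184.3°, f = 0.999.
Δf = 0.999 − 0.689 = +0.309, i.e. +31 pp.

+31 percentage points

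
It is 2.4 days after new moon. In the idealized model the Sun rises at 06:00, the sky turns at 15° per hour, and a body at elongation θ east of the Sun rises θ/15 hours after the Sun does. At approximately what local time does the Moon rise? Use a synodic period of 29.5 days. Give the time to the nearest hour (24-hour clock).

Elongation θ = 360° × 2.4/29.5 ≈ 29.3°.
The Moon trails the Sun by θ/15 = 29.3/15 ≈ 1.95 hours.
06:00 + 1.95 h ≈ 07:57 → 08:00 to the nearest hour.

08:00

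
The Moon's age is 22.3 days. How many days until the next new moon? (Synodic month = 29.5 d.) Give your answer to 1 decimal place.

The next new moon completes the synodic month: 29.5 − 22.3 = 7.200 days.

7.2 days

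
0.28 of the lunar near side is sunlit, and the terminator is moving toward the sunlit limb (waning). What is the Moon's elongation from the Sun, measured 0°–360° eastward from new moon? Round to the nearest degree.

296°

From f = (1 − cos θ)/2: cos θ = 1 − 2×0.28 = 0.440; arccos → 63.9°.
Waning ⇒ past full, so θ = 360° − 63.9° = 296.1°.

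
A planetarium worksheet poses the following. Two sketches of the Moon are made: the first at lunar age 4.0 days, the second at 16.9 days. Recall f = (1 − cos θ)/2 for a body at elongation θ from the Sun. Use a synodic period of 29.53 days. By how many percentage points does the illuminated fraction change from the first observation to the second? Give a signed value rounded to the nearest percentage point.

+78 percentage points

θ₁ = 360° × 4.0/29.53 = 48.8°, f₁ = (1 − cos θ₁)/2 = 0.170.
θ₂ = 360° × 16.9/29.53 = 206.0°, f₂ = (1 − cos θ₂)/2 = 0.949.
Change = f₂ − f₁ = +0.779 → +78 percentage points.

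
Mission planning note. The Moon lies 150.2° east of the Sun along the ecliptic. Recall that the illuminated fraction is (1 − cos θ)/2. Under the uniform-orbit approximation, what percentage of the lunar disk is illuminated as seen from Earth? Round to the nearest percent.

93%

f = (1 − cos 150.2°)/2 = (1 − (-0.868))/2 ≈ 0.934, i.e. 93%.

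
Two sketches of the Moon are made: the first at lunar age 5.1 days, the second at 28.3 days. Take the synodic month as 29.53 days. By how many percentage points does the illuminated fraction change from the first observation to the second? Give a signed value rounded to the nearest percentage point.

θ₁ = 360° × 5.1/29.53 = 62.2°, f₁ = (1 − cos θ₁)/2 = 0.267.
θ₂ = 360° × 28.3/29.53 = 345.0°, f₂ = (1 − cos θ₂)/2 = 0.017.
Change = f₂ − f₁ = -0.250 → -25 percentage points.

-25 percentage points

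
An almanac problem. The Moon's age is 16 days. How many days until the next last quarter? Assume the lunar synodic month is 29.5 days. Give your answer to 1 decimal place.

Last quarter is 0.75 of the way through the cycle: age 0.75 × 29.5 = 22.125 d.
So 6.125 days remain (22.125 − 16).

6.1 days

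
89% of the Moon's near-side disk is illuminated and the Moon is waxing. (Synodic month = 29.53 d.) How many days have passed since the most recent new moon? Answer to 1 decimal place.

From f = (1 − cos θ)/2: cos θ = 1 − 2×0.89 = -0.780; arccos → 141.3°.
Waxing ⇒ before full, so θ = 141.3°.
That fraction of the synodic month is 141.3/360 × 29.53 d ≈ 11.59 d.

11.6 days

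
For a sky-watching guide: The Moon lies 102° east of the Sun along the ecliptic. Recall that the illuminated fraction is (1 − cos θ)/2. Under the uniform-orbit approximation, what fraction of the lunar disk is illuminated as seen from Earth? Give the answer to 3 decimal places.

Half-versine of 102°: (1 − (-0.208))/2 = 0.604.

0.604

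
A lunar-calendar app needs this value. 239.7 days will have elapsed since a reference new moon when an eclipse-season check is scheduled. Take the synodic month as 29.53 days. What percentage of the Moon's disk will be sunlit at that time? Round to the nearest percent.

Reduce mod P: 239.7 − 8×29.53 = 3.46 d into the current lunation.
Elongation θ = 360° × 3.46/29.53 ≈ 42.2°.
Illuminated fraction = (1 − cos 42.2°)/2 = (1 − 0.741)/2 ≈ 0.129, so 13%.

13%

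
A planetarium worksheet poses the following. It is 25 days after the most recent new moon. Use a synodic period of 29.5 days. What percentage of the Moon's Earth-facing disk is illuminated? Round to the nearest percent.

Elongation θ = 360° × 25/29.5 ≈ 305.1°.
Illuminated fraction = (1 − cos 305.1°)/2 = (1 − 0.575)/2 ≈ 0.213, so 21%.

21%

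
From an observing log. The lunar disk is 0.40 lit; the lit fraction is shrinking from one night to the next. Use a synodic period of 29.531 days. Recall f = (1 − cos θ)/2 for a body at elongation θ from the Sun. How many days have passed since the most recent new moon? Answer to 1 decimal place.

23.1 days

From f = (1 − cos θ)/2: cos θ = 1 − 2×0.40 = 0.200; arccos → 78.5°.
Since the Moon is past full (waning), take the reflex angle: θ = 360° − 78.5° = 281.5°.
Age = 29.531 × 281.5°/360° ≈ 23.09 days.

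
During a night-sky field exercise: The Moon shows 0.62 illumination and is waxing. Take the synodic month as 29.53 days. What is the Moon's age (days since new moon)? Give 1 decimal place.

Invert f = (1 − cos θ)/2 to get cos θ = 1 − 2(0.62) = -0.240, hence θ₀ = arccos -0.240 = 103.9°.
Before full moon the principal value applies: θ = 103.9°.
That fraction of the synodic month is 103.9/360 × 29.53 d ≈ 8.52 d.

8.5 days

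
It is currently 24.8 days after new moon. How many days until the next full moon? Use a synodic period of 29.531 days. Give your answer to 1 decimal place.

19.5 days

Full moon is 0.5 of the way through the cycle: age 0.5 × 29.531 = 14.765 d.
This lunation's full moon (14.765 d) has passed, so add one period: 44.296 − 24.8 = 19.496 days.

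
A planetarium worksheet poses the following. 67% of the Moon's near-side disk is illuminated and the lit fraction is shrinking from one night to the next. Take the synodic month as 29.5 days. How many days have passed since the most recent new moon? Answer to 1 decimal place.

cos θ = 1 − 2f = -0.340, giving a principal value of 109.9°.
Since the Moon is past full (waning), take the reflex angle: θ = 360° − 109.9° = 250.1°.
At 360°/29.5 d per day, 250.1° corresponds to 20.50 days.

20.5 days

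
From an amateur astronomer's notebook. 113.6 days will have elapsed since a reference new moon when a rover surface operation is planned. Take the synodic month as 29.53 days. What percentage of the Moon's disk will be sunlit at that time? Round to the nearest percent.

113.6/29.53 = 3.847 lunations, so 3 complete cycles and 25.01 d into the next.
The Moon has covered 25.01/29.53 of its cycle, so θ ≈ 360° × 25.01/29.53 = 304.9°.
cos 304.9° = 0.572, so f = (1 − 0.572)/2 = 0.214, so 21%.

21%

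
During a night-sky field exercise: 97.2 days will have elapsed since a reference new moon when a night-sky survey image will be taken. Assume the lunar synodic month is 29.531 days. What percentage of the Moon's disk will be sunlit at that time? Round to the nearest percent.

97.2/29.531 = 3.291 lunations, so 3 complete cycles and 8.61 d into the next.
The Moon has covered 8.61/29.531 of its cycle, so θ ≈ 360° × 8.61/29.531 = 104.9°.
cos 104.9° = (-0.258), so f = (1 − (-0.258))/2 = 0.629, so 63%.

63%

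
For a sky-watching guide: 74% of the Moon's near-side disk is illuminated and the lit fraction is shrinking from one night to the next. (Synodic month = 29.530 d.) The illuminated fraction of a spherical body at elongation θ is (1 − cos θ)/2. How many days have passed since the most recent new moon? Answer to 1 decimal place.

cos θ = 1 − 2f = -0.480, giving a principal value of 118.7°.
A waning Moon lies in 180°–360°, so θ = 360° − 118.7° = 241.3°.
Age = 29.530 × 241.3°/360° ≈ 19.79 days.

19.8 days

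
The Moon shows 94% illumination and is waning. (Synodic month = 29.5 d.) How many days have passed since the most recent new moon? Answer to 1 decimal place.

Invert f = (1 − cos θ)/2 to get cos θ = 1 − 2(0.94) = -0.880, hence θ₀ = arccos -0.880 = 151.6°.
Waning ⇒ past full, so θ = 360° − 151.6° = 208.4°.
That fraction of the synodic month is 208.4/360 × 29.5 d ≈ 17.07 d.

17.1 days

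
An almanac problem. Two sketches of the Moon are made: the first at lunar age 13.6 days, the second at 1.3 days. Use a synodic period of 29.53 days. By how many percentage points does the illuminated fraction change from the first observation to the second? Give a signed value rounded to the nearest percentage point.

First observation: θ = 360°·13.6/29.53 = 165.8°, so f = 0.985.
Second observation: θ = 15.8°, f = 0.019.
Δf = 0.019 − 0.985 = -0.966, i.e. -97 pp.

-97 percentage points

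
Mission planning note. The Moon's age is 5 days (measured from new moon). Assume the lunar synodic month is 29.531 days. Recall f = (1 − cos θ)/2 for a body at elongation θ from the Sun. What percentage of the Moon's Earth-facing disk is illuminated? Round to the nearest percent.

Elongation θ = 360° × 5/29.531 ≈ 61.0°.
With cos θ = 0.486, the lit fraction is (1 − 0.486)/2 ≈ 0.257, so 26%.

26%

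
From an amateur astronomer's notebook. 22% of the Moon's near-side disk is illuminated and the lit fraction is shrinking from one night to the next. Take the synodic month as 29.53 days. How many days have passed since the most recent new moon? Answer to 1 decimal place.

From f = (1 − cos θ)/2: cos θ = 1 − 2×0.22 = 0.560; arccos → 55.9°.
A waning Moon lies in 180°–360°, so θ = 360° − 55.9° = 304.1°.
At 360°/29.53 d per day, 304.1° corresponds to 24.94 days.

24.9 days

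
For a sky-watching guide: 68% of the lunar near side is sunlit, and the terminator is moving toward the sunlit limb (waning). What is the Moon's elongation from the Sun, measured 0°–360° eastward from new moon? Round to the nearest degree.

Invert f = (1 − cos θ)/2 to get cos θ = 1 − 2(0.68) = -0.360, hence θ₀ = arccos -0.360 = 111.1°.
Since the Moon is past full (waning), take the reflex angle: θ = 360° − 111.1° = 248.9°.

249°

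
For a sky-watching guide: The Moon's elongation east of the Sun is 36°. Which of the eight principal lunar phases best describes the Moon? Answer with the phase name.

waxing crescent

The waxing crescent sector spans roughly 22°–68°; 36° falls inside it.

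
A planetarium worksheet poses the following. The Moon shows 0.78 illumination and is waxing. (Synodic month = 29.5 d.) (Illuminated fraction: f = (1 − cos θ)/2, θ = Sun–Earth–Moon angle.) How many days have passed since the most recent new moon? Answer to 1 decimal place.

From f = (1 − cos θ)/2: cos θ = 1 − 2×0.78 = -0.560; arccos → 124.1°.
Waxing ⇒ before full, so θ = 124.1°.
Age = 29.5 × 124.1°/360° ≈ 10.17 days.

10.2 days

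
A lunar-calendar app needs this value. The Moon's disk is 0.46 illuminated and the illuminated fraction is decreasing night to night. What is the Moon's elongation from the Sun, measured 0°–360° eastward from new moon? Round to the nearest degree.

From f = (1 − cos θ)/2: cos θ = 1 − 2×0.46 = 0.080; arccos → 85.4°.
Waning ⇒ past full, so θ = 360° − 85.4° = 274.6°.

275°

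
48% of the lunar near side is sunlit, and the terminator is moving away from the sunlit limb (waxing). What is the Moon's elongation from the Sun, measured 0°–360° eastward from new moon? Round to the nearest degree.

From f = (1 − cos θ)/2: cos θ = 1 − 2×0.48 = 0.040; arccos → 87.7°.
Waxing ⇒ before full, so θ = 87.7°.

88°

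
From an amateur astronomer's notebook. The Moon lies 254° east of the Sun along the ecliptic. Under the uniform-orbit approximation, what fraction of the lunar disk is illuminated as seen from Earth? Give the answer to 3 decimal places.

0.638

Half-versine of 254°: (1 − (-0.276))/2 = 0.638.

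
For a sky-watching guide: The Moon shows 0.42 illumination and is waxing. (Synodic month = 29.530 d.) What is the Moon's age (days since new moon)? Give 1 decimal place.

6.6 days

From f = (1 − cos θ)/2: cos θ = 1 − 2×0.42 = 0.160; arccos → 80.8°.
The Moon is waxing (0°–180°), so θ = 80.8° directly.
Age = 29.530 × 80.8°/360° ≈ 6.63 days.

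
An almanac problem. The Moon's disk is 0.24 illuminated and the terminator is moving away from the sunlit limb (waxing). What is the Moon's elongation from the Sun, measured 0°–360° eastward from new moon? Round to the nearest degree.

From f = (1 − cos θ)/2: cos θ = 1 − 2×0.24 = 0.520; arccos → 58.7°.
Waxing ⇒ before full, so θ = 58.7°.

59°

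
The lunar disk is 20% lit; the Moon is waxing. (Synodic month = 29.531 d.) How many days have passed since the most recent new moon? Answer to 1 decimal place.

cos θ = 1 − 2f = 0.600, giving a principal value of 53.1°.
The Moon is waxing (0°–180°), so θ = 53.1° directly.
That fraction of the synodic month is 53.1/360 × 29.531 d ≈ 4.36 d.

4.4 days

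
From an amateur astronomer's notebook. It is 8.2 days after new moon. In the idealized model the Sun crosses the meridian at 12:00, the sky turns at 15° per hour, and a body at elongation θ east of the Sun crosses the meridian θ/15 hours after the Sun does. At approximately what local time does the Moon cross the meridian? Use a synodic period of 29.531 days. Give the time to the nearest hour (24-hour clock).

19:00

Elongation θ = 360° × 8.2/29.531 ≈ 100.0°.
At 15° of sky rotation per hour, 100.0° corresponds to a 6.66 h lag.
12:00 + 6.66 h ≈ 18:40 → 19:00 to the nearest hour.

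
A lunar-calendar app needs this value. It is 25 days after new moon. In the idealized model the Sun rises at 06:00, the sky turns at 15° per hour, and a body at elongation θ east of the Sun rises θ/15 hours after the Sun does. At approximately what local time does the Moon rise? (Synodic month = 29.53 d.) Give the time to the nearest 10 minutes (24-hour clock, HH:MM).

02:20

The Moon has covered 25/29.53 of its cycle, so θ ≈ 360° × 25/29.53 = 304.8°.
Delay after the Sun = 304.8° / (15°/h) ≈ 20.32 h.
06:00 + 20.318 h ≈ 02:19 → 02:20 to the nearest ten minutes.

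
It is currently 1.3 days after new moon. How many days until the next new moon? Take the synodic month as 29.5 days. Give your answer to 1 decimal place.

28.2 days

One full lunation from the last new moon is 29.5 d; remaining = 29.5 − 1.3 = 28.200 d.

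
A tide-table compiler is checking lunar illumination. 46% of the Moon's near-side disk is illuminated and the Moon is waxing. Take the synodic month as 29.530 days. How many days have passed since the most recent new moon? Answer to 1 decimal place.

7.0 days

cos θ = 1 − 2f = 0.080, giving a principal value of 85.4°.
Before full moon the principal value applies: θ = 85.4°.
That fraction of the synodic month is 85.4/360 × 29.530 d ≈ 7.01 d.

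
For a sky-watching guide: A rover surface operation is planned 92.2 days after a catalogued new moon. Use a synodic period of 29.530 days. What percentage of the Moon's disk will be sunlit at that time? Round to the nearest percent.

92.2/29.530 = 3.122 lunations, so 3 complete cycles and 3.61 d into the next.
Phase angle: θ = 360°·(3.61 d)/(29.530 d) = 44.0°.
With cos θ = 0.719, the lit fraction is (1 − 0.719)/2 ≈ 0.140, so 14%.

14%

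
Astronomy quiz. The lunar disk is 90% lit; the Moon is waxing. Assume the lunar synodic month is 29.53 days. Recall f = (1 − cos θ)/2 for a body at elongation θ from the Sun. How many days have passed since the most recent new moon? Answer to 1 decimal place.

11.7 days

cos θ = 1 − 2f = -0.800, giving a principal value of 143.1°.
Waxing ⇒ before full, so θ = 143.1°.
That fraction of the synodic month is 143.1/360 × 29.53 d ≈ 11.74 d.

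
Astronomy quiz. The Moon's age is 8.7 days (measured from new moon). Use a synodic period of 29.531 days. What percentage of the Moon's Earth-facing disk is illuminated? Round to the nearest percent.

Phase angle: θ = 360°·(8.7 d)/(29.531 d) = 106.1°.
Illuminated fraction = (1 − cos 106.1°)/2 = (1 − (-0.277))/2 ≈ 0.638, so 64%.

64%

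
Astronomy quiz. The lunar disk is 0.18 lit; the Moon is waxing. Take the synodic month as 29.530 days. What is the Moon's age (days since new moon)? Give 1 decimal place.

Invert f = (1 − cos θ)/2 to get cos θ = 1 − 2(0.18) = 0.640, hence θ₀ = arccos 0.640 = 50.2°.
The Moon is waxing (0°–180°), so θ = 50.2° directly.
Age = 29.530 × 50.2°/360° ≈ 4.12 days.

4.1 days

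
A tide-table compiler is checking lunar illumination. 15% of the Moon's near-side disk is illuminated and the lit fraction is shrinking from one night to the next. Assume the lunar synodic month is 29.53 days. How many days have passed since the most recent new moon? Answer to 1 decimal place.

Invert f = (1 − cos θ)/2 to get cos θ = 1 − 2(0.15) = 0.700, hence θ₀ = arccos 0.700 = 45.6°.
A waning Moon lies in 180°–360°, so θ = 360° − 45.6° = 314.4°.
At 360°/29.53 d per day, 314.4° corresponds to 25.79 days.

25.8 days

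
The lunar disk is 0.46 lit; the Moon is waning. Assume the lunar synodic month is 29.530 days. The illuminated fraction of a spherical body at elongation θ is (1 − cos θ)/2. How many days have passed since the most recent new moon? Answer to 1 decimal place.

cos θ = 1 − 2f = 0.080, giving a principal value of 85.4°.
A waning Moon lies in 180°–360°, so θ = 360° − 85.4° = 274.6°.
Age = 29.530 × 274.6°/360° ≈ 22.52 days.

22.5 days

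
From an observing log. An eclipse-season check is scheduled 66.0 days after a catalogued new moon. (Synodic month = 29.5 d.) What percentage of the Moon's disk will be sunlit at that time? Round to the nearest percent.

Reduce mod P: 66.0 − 2×29.5 = 7.00 d into the current lunation.
Phase angle: θ = 360°·(7.00 d)/(29.5 d) = 85.4°.
With cos θ = 0.080, the lit fraction is (1 − 0.080)/2 ≈ 0.460, so 46%.

46%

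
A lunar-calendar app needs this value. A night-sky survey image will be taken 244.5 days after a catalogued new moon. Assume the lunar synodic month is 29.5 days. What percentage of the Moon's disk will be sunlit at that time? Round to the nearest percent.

Reduce mod P: 244.5 − 8×29.5 = 8.50 d into the current lunation.
Phase angle: θ = 360°·(8.50 d)/(29.5 d) = 103.7°.
cos 103.7° = (-0.237), so f = (1 − (-0.237))/2 = 0.619, so 62%.

62%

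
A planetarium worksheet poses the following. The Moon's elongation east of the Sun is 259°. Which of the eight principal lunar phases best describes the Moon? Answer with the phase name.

259° lies in the last quarter sector of the 8-phase cycle.

last quarter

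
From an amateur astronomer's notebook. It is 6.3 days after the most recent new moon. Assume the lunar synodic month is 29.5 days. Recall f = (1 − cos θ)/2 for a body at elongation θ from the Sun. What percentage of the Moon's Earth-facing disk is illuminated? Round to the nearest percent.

The Moon has covered 6.3/29.5 of its cycle, so θ ≈ 360° × 6.3/29.5 = 76.9°.
With cos θ = 0.227, the lit fraction is (1 − 0.227)/2 ≈ 0.387, so 39%.

39%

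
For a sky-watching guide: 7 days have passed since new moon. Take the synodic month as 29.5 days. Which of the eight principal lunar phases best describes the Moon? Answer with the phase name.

At 7/29.5 of the cycle, θ ≈ 85° — the first quarter range.

first quarter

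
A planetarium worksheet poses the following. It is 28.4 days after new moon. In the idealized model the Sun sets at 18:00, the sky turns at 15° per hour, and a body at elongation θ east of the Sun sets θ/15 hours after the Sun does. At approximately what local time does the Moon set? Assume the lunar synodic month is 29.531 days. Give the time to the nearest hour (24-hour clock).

Phase angle: θ = 360°·(28.4 d)/(29.531 d) = 346.2°.
The Moon trails the Sun by θ/15 = 346.2/15 ≈ 23.08 hours.
18:00 + 23.08 h ≈ 17:05 → 17:00 to the nearest hour.

17:00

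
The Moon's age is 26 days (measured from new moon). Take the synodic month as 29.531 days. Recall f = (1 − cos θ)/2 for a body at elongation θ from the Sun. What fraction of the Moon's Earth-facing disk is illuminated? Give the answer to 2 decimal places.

0.13

The Moon has covered 26/29.531 of its cycle, so θ ≈ 360° × 26/29.531 = 317.0°.
Illuminated fraction = (1 − cos 317.0°)/2 = (1 − 0.731)/2 ≈ 0.135.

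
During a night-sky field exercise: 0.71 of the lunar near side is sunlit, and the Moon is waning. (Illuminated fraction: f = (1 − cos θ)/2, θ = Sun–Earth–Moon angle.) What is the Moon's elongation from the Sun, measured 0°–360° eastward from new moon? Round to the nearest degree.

cos θ = 1 − 2f = -0.420, giving a principal value of 114.8°.
Since the Moon is past full (waning), take the reflex angle: θ = 360° − 114.8° = 245.2°.

245°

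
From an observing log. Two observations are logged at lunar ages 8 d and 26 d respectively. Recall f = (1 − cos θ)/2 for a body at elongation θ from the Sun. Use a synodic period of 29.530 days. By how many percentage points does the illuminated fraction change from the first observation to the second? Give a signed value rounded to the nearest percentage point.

-43 percentage points

θ₁ = 360° × 8/29.530 = 97.5°, f₁ = (1 − cos θ₁)/2 = 0.566.
θ₂ = 360° × 26/29.530 = 317.0°, f₂ = (1 − cos θ₂)/2 = 0.135.
Change = f₂ − f₁ = -0.431 → -43 percentage points.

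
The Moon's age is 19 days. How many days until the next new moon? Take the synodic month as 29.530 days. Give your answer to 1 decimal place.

The next new moon completes the synodic month: 29.530 − 19 = 10.530 days.

10.5 days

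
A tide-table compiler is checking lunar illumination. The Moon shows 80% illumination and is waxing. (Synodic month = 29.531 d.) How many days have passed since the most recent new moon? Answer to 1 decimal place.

10.4 days

Invert f = (1 − cos θ)/2 to get cos θ = 1 − 2(0.80) = -0.600, hence θ₀ = arccos -0.600 = 126.9°.
Before full moon the principal value applies: θ = 126.9°.
Age = 29.531 × 126.9°/360° ≈ 10.41 days.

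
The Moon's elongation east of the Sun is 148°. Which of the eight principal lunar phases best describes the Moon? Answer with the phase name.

The waxing gibbous sector spans roughly 112°–158°; 148° falls inside it.

waxing gibbous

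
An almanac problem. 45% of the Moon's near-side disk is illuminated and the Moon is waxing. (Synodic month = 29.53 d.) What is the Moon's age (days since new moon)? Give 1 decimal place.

6.9 days

Invert f = (1 − cos θ)/2 to get cos θ = 1 − 2(0.45) = 0.100, hence θ₀ = arccos 0.100 = 84.3°.
The Moon is waxing (0°–180°), so θ = 84.3° directly.
That fraction of the synodic month is 84.3/360 × 29.53 d ≈ 6.91 d.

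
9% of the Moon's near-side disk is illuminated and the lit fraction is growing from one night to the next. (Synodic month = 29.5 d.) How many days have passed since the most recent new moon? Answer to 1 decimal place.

2.9 days

cos θ = 1 − 2f = 0.820, giving a principal value of 34.9°.
Before full moon the principal value applies: θ = 34.9°.
At 360°/29.5 d per day, 34.9° corresponds to 2.86 days.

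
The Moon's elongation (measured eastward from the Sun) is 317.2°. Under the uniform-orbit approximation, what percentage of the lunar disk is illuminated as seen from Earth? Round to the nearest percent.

13%

cos 317.2° = 0.734, so f = (1 − 0.734)/2 = 0.133, i.e. 13%.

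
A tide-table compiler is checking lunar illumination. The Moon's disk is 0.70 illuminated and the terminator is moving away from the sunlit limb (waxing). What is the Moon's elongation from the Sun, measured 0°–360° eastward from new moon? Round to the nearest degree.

From f = (1 − cos θ)/2: cos θ = 1 − 2×0.70 = -0.400; arccos → 113.6°.
Waxing ⇒ before full, so θ = 113.6°.

114°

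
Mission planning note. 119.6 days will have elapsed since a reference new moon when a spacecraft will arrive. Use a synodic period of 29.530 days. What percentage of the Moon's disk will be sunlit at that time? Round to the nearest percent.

119.6/29.530 = 4.050 lunations, so 4 complete cycles and 1.48 d into the next.
The Moon has covered 1.48/29.530 of its cycle, so θ ≈ 360° × 1.48/29.530 = 18.0°.
cos 18.0° = 0.951, so f = (1 − 0.951)/2 = 0.025, so 2%.

2%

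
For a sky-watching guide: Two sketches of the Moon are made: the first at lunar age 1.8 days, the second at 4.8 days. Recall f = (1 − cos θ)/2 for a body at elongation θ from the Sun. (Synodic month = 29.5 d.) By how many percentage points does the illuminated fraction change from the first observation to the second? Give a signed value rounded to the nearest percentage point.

First observation: θ = 360°·1.8/29.5 = 22.0°, so f = 0.036.
Second observation: θ = 58.6°, f = 0.239.
Δf = 0.239 − 0.036 = +0.203, i.e. +20 pp.

+20 pp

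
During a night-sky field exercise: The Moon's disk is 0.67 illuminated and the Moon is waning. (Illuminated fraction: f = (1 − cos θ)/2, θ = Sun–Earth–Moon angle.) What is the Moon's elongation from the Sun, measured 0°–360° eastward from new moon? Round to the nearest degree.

Invert f = (1 − cos θ)/2 to get cos θ = 1 − 2(0.67) = -0.340, hence θ₀ = arccos -0.340 = 109.9°.
A waning Moon lies in 180°–360°, so θ = 360° − 109.9° = 250.1°.

250°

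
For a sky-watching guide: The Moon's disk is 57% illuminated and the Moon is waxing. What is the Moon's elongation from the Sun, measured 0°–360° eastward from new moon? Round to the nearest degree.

cos θ = 1 − 2f = -0.140, giving a principal value of 98.0°.
Before full moon the principal value applies: θ = 98.0°.

98°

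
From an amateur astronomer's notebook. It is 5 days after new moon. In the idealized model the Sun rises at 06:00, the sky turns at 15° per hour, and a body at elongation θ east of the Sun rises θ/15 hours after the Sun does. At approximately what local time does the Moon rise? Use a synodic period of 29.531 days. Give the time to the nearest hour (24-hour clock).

Elongation θ = 360° × 5/29.531 ≈ 61.0°.
The Moon trails the Sun by θ/15 = 61.0/15 ≈ 4.06 hours.
06:00 + 4.06 h ≈ 10:04 → 10:00 to the nearest hour.

10:00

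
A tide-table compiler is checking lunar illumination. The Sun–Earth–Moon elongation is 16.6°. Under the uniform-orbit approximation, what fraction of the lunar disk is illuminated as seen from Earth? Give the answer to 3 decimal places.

f = (1 − cos 16.6°)/2 = (1 − 0.958)/2 ≈ 0.021.

0.021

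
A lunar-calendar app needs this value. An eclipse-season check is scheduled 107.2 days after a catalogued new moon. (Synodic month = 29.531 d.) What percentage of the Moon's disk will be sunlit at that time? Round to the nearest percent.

84%

107.2/29.531 = 3.630 lunations, so 3 complete cycles and 18.61 d into the next.
The Moon has covered 18.61/29.531 of its cycle, so θ ≈ 360° × 18.61/29.531 = 226.8°.
Illuminated fraction = (1 − cos 226.8°)/2 = (1 − (-0.684))/2 ≈ 0.842, so 84%.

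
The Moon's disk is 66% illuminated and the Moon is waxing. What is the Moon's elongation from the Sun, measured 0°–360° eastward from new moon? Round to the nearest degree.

cos θ = 1 − 2f = -0.320, giving a principal value of 108.7°.
The Moon is waxing (0°–180°), so θ = 108.7° directly.

109°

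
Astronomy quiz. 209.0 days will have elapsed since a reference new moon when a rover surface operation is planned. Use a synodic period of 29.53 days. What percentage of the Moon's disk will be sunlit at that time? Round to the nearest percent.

209.0 d spans 7 complete synodic months (7 × 29.53 = 206.71 d) plus 2.29 d.
Phase angle: θ = 360°·(2.29 d)/(29.53 d) = 27.9°.
cos 27.9° = 0.884, so f = (1 − 0.884)/2 = 0.058, so 6%.

6%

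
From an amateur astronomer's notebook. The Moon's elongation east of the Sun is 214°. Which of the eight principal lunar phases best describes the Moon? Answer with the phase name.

waning gibbous

The waning gibbous sector spans roughly 202°–248°; 214° falls inside it.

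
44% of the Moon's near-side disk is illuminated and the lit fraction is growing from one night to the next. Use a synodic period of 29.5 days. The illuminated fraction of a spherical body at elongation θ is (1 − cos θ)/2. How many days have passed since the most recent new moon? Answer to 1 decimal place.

cos θ = 1 − 2f = 0.120, giving a principal value of 83.1°.
The Moon is waxing (0°–180°), so θ = 83.1° directly.
That fraction of the synodic month is 83.1/360 × 29.5 d ≈ 6.81 d.

6.8 days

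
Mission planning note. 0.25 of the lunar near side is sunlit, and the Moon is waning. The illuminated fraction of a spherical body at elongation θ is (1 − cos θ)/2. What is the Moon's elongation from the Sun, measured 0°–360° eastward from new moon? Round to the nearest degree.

cos θ = 1 − 2f = 0.500, giving a principal value of 60.0°.
Since the Moon is past full (waning), take the reflex angle: θ = 360° − 60.0° = 300.0°.

300°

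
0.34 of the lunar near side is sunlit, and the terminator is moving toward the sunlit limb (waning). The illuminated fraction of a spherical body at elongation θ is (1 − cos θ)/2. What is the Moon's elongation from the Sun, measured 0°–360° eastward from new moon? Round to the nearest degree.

289°

From f = (1 − cos θ)/2: cos θ = 1 − 2×0.34 = 0.320; arccos → 71.3°.
Since the Moon is past full (waning), take the reflex angle: θ = 360° − 71.3° = 288.7°.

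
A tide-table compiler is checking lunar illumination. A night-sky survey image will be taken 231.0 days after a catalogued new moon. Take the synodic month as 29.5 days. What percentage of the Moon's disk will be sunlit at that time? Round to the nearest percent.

231.0/29.5 = 7.831 lunations, so 7 complete cycles and 24.50 d into the next.
The Moon has covered 24.50/29.5 of its cycle, so θ ≈ 360° × 24.50/29.5 = 299.0°.
With cos θ = 0.485, the lit fraction is (1 − 0.485)/2 ≈ 0.258, so 26%.

26%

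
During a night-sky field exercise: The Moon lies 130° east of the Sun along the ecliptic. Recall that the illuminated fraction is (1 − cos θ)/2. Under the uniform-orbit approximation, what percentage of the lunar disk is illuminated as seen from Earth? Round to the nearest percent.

82%

Half-versine of 130°: (1 − (-0.643))/2 = 0.821, i.e. 82%.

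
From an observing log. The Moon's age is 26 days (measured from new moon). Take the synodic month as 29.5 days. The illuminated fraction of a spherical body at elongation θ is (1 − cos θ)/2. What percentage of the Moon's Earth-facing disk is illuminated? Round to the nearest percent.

Phase angle: θ = 360°·(26 d)/(29.5 d) = 317.3°.
Illuminated fraction = (1 − cos 317.3°)/2 = (1 − 0.735)/2 ≈ 0.133, so 13%.

13%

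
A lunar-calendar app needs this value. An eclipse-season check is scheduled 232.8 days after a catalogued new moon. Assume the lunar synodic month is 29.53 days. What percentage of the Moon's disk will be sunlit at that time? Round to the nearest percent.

13%

Reduce mod P: 232.8 − 7×29.53 = 26.09 d into the current lunation.
Elongation θ = 360° × 26.09/29.53 ≈ 318.1°.
cos 318.1° = 0.744, so f = (1 − 0.744)/2 = 0.128, so 13%.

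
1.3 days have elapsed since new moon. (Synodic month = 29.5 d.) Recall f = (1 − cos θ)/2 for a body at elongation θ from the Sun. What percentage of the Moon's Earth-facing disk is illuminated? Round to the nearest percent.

Elongation θ = 360° × 1.3/29.5 ≈ 15.9°.
With cos θ = 0.962, the lit fraction is (1 − 0.962)/2 ≈ 0.019, so 2%.

2%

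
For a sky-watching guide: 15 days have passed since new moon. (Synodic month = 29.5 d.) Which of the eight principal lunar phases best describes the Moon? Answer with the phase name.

full moon

θ ≈ 360° × 15/29.5 = 183°, which falls in the full moon sector.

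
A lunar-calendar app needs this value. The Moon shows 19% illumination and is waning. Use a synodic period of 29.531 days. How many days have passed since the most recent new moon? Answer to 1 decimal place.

Invert f = (1 − cos θ)/2 to get cos θ = 1 − 2(0.19) = 0.620, hence θ₀ = arccos 0.620 = 51.7°.
Since the Moon is past full (waning), take the reflex angle: θ = 360° − 51.7° = 308.3°.
Age = 29.531 × 308.3°/360° ≈ 25.29 days.

25.3 days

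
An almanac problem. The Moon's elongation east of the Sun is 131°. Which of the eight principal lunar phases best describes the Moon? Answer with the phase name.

131° lies in the waxing gibbous sector of the 8-phase cycle.

waxing gibbous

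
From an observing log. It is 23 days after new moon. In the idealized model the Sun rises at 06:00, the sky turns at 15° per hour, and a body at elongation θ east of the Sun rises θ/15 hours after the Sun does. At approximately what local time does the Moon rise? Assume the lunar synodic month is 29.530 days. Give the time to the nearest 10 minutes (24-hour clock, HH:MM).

00:40

The Moon has covered 23/29.530 of its cycle, so θ ≈ 360° × 23/29.530 = 280.4°.
Delay after the Sun = 280.4° / (15°/h) ≈ 18.69 h.
06:00 + 18.693 h ≈ 00:42 → 00:40 to the nearest ten minutes.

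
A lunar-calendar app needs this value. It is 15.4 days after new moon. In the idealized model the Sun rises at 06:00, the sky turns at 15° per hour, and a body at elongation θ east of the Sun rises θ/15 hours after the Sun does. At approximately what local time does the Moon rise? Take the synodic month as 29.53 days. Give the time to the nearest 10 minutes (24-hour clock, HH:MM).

Phase angle: θ = 360°·(15.4 d)/(29.53 d) = 187.7°.
The Moon trails the Sun by θ/15 = 187.7/15 ≈ 12.52 hours.
06:00 + 12.516 h ≈ 18:31 → 18:30 to the nearest ten minutes.

18:30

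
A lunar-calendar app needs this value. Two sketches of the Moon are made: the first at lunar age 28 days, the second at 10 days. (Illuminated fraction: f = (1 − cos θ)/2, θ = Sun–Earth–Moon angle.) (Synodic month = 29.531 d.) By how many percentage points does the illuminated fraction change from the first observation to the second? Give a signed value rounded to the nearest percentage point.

+74 percentage points

θ₁ = 360° × 28/29.531 = 341.3°, f₁ = (1 − cos θ₁)/2 = 0.026.
θ₂ = 360° × 10/29.531 = 121.9°, f₂ = (1 − cos θ₂)/2 = 0.764.
Change = f₂ − f₁ = +0.738 → +74 percentage points.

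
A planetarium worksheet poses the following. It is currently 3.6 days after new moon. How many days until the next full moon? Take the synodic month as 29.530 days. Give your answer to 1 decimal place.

Full moon is 0.5 of the way through the cycle: age 0.5 × 29.530 = 14.765 d.
So 11.165 days remain (14.765 − 3.6).

11.2 days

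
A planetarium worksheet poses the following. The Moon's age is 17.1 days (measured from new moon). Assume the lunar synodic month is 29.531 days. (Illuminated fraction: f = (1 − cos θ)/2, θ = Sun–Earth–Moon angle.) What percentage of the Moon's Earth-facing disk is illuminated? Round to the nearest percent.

94%

Phase angle: θ = 360°·(17.1 d)/(29.531 d) = 208.5°.
Illuminated fraction = (1 − cos 208.5°)/2 = (1 − (-0.879))/2 ≈ 0.940, so 94%.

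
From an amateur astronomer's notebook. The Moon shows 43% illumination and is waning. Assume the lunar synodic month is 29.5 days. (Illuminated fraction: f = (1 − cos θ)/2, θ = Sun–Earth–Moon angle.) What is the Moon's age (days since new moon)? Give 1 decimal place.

22.8 days

cos θ = 1 − 2f = 0.140, giving a principal value of 82.0°.
Since the Moon is past full (waning), take the reflex angle: θ = 360° − 82.0° = 278.0°.
At 360°/29.5 d per day, 278.0° corresponds to 22.78 days.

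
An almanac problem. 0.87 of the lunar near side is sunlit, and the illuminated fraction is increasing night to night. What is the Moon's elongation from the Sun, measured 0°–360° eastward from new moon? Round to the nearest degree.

138°

Invert f = (1 − cos θ)/2 to get cos θ = 1 − 2(0.87) = -0.740, hence θ₀ = arccos -0.740 = 137.7°.
Before full moon the principal value applies: θ = 137.7°.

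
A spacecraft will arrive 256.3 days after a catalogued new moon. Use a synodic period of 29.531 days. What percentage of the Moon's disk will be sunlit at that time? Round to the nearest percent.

Reduce mod P: 256.3 − 8×29.531 = 20.05 d into the current lunation.
Phase angle: θ = 360°·(20.05 d)/(29.531 d) = 244.4°.
Illuminated fraction = (1 − cos 244.4°)/2 = (1 − (-0.431))/2 ≈ 0.716, so 72%.

72%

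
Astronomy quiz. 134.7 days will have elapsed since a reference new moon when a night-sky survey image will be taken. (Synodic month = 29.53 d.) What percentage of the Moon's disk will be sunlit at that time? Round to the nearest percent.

Reduce mod P: 134.7 − 4×29.53 = 16.58 d into the current lunation.
Phase angle: θ = 360°·(16.58 d)/(29.53 d) = 202.1°.
cos 202.1° = (-0.926), so f = (1 − (-0.926))/2 = 0.963, so 96%.

96%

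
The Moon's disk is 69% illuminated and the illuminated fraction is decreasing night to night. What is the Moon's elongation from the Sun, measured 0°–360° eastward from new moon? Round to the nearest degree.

Invert f = (1 − cos θ)/2 to get cos θ = 1 − 2(0.69) = -0.380, hence θ₀ = arccos -0.380 = 112.3°.
Waning ⇒ past full, so θ = 360° − 112.3° = 247.7°.

248°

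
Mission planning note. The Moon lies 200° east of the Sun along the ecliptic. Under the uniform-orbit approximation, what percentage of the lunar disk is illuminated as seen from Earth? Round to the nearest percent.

cos 200° = (-0.940), so f = (1 − (-0.940))/2 = 0.970, i.e. 97%.

97%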